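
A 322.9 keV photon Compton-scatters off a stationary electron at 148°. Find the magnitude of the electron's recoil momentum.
2.4375e-22 kg·m/s

The electron is initially at rest, so by conservation of momentum:
p⃗_e = p⃗₀ − p⃗'  (incident photon momentum minus scattered photon momentum)

Photon momentum magnitudes (p = h/λ = E/c):
λ₀ = hc/E₀ = 3.8397 pm → p₀ = h/λ₀ = 1.7257e-22 kg·m/s
Δλ = λ_C(1 − cos 148°) = 4.4839 pm
λ' = 8.3236 pm → p' = h/λ' = 7.9605e-23 kg·m/s

The scattered photon makes angle θ = 148° with the incident direction, so by the law of cosines:
|p⃗_e|² = p₀² + p'² − 2p₀p'cos θ
|p⃗_e|² = (1.7257e-22)² + (7.9605e-23)² − 2·1.7257e-22·7.9605e-23·cos(148°)
|p⃗_e| = 2.4375e-22 kg·m/s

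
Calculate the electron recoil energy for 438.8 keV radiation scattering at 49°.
100.0487 keV

By energy conservation: K_e = E_initial - E_final

First find the scattered photon energy:
Initial wavelength: λ = hc/E = 2.8255 pm
Compton shift: Δλ = λ_C(1 - cos(49°)) = 0.8345 pm
Final wavelength: λ' = 2.8255 + 0.8345 = 3.6600 pm
Final photon energy: E' = hc/λ' = 338.7513 keV

Electron kinetic energy:
K_e = E - E' = 438.8000 - 338.7513 = 100.0487 keV

(Intermediate values are shown rounded; full precision is carried through to the final answer.)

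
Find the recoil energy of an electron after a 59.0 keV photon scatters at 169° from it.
10.9856 keV

By energy conservation: K_e = E_initial - E_final

First find the scattered photon energy:
Initial wavelength: λ = hc/E = 21.0143 pm
Compton shift: Δλ = λ_C(1 - cos(169°)) = 4.8080 pm
Final wavelength: λ' = 21.0143 + 4.8080 = 25.8223 pm
Final photon energy: E' = hc/λ' = 48.0144 keV

Electron kinetic energy:
K_e = E - E' = 59.0000 - 48.0144 = 10.9856 keV

(Intermediate values are shown rounded; full precision is carried through to the final answer.)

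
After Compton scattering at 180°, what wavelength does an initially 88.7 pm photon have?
93.5526 pm

Using the Compton formula: λ' = λ + λ_C(1 − cos θ)

For θ = 180°, cos θ = -1 (exact) = -1.0000, so:
1 − cos 180° = 1 − (-1) = 2.0000

Δλ = λ_C × 2.0000 = 2.4263 × 2.0000 = 4.8526 pm

λ' = 88.7 + 4.8526 = 93.5526 pm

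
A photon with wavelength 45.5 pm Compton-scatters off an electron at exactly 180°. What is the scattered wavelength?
50.3526 pm

Using the Compton formula: λ' = λ + λ_C(1 − cos θ)

For θ = 180°, cos θ = -1 (exact) = -1.0000, so:
1 − cos 180° = 1 − (-1) = 2.0000

Δλ = λ_C × 2.0000 = 2.4263 × 2.0000 = 4.8526 pm

λ' = 45.5 + 4.8526 = 50.3526 pm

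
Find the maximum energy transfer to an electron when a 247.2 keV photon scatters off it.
121.5594 keV

Maximum energy transfer occurs at θ = 180° (backscattering).

Initial photon: E₀ = 247.2 keV → λ₀ = 5.0155 pm

Maximum Compton shift (at 180°):
Δλ_max = 2λ_C = 2 × 2.4263 = 4.8526 pm

Final wavelength:
λ' = 5.0155 + 4.8526 = 9.8682 pm

Minimum photon energy (maximum energy to electron):
E'_min = hc/λ' = 125.6406 keV

Maximum electron kinetic energy:
K_max = E₀ - E'_min = 247.2000 - 125.6406 = 121.5594 keV

(Intermediate values are shown rounded; full precision is carried through to the final answer.)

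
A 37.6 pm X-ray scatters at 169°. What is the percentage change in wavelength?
12.7873%

Calculate the Compton shift:
Δλ = λ_C(1 - cos(169°))
Δλ = 2.4263 × (1 - cos(169°))
Δλ = 2.4263 × 1.9816
Δλ = 4.8080 pm

Percentage change:
(Δλ/λ₀) × 100 = (4.8080/37.6) × 100
= 12.7873%

(Intermediate values are shown rounded; full precision is carried through to the final answer.)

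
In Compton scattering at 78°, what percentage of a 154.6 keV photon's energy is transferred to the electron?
0.1933 (or 19.33%)

Calculate initial and final photon energies:

Initial: E₀ = 154.6 keV → λ₀ = 8.0197 pm
Compton shift: Δλ = 1.9219 pm
Final wavelength: λ' = 9.9415 pm
Final energy: E' = 124.7134 keV

Fractional energy loss:
(E₀ - E')/E₀ = (154.6000 - 124.7134)/154.6000
= 29.8866/154.6000
= 0.1933
= 19.33%

(Intermediate values are shown rounded; full precision is carried through to the final answer.)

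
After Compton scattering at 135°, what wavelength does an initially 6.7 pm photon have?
10.8420 pm

Using the Compton formula: λ' = λ + λ_C(1 − cos θ)

For θ = 135°, cos θ = -√2/2 (exact) ≈ -0.7071, so:
1 − cos 135° = 1 − (-√2/2) ≈ 1.7071

Δλ = λ_C × 1.7071 = 2.4263 × 1.7071 = 4.1420 pm

λ' = 6.7 + 4.1420 = 10.8420 pm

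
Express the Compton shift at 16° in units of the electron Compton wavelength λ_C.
0.0387 λ_C

The Compton shift formula is:
Δλ = λ_C(1 - cos θ)

Dividing both sides by λ_C:
Δλ/λ_C = 1 - cos θ

For θ = 16°:
Δλ/λ_C = 1 - cos(16°)
Δλ/λ_C = 1 - 0.9613
Δλ/λ_C = 0.0387

This means the shift is 0.0387 × λ_C = 0.0940 pm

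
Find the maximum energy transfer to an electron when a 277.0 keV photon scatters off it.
144.0922 keV

Maximum energy transfer occurs at θ = 180° (backscattering).

Initial photon: E₀ = 277.0 keV → λ₀ = 4.4760 pm

Maximum Compton shift (at 180°):
Δλ_max = 2λ_C = 2 × 2.4263 = 4.8526 pm

Final wavelength:
λ' = 4.4760 + 4.8526 = 9.3286 pm

Minimum photon energy (maximum energy to electron):
E'_min = hc/λ' = 132.9078 keV

Maximum electron kinetic energy:
K_max = E₀ - E'_min = 277.0000 - 132.9078 = 144.0922 keV

(Intermediate values are shown rounded; full precision is carried through to the final answer.)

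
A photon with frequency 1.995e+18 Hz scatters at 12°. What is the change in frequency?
7.037e+14 Hz (decrease)

Convert frequency to wavelength (c = 299792458 m/s):
λ₀ = c/f₀ = 299792458/1.995e+18 = 1.5027191e-10 m = 150.2719 pm

Calculate Compton shift:
Δλ = λ_C(1 - cos(12°)) = 0.0530 pm

Final wavelength:
λ' = λ₀ + Δλ = 150.2719 + 0.0530 = 150.3249 pm

Final frequency:
f' = c/λ' = 299792458/1.5032493e-10 = 1.9942963e+18 Hz

Frequency shift (decrease):
Δf = f₀ - f' = 1.995e+18 - 1.9942963e+18 = 7.037e+14 Hz

(Intermediate values are shown rounded; full precision is carried through to the final answer.)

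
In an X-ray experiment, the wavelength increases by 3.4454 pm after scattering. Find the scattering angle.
114.84°

From the Compton formula Δλ = λ_C(1 - cos θ), we can solve for θ:

cos θ = 1 - Δλ/λ_C

Given:
- Δλ = 3.4454 pm
- λ_C = h/(m_e·c) ≈ 2.42631024 pm

cos θ = 1 - 3.4454/2.42631024
cos θ = 1 - 1.420016
cos θ = -0.420016

θ = arccos(-0.420016)
θ = 114.84°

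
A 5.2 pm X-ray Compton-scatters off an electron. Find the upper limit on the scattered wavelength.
10.0526 pm (at θ = 180°)

The Compton shift is Δλ = λ_C(1 − cos θ).

Since cos θ ranges from −1 to 1, the factor (1 − cos θ) ranges from 0 to 2; the maximum shift occurs at θ = 180° (backscattering):
Δλ_max = 2λ_C = 2 × 2.4263 pm = 4.8526 pm

Maximum scattered wavelength:
λ'_max = λ₀ + Δλ_max = 5.2 + 4.8526 = 10.0526 pm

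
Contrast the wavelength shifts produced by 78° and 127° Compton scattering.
127° produces the larger shift by a factor of 2.022

Calculate both shifts using Δλ = λ_C(1 - cos θ):

For θ₁ = 78°:
Δλ₁ = 2.4263 × (1 - cos(78°))
Δλ₁ = 2.4263 × 0.7921
Δλ₁ = 1.9219 pm

For θ₂ = 127°:
Δλ₂ = 2.4263 × (1 - cos(127°))
Δλ₂ = 2.4263 × 1.6018
Δλ₂ = 3.8865 pm

The 127° angle produces the larger shift.
Ratio: 3.8865/1.9219 = 2.022

(Intermediate values are shown rounded; full precision is carried through to the final answer.)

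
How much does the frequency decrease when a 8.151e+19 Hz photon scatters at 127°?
4.188e+19 Hz (decrease)

Convert frequency to wavelength (c = 299792458 m/s):
λ₀ = c/f₀ = 299792458/8.151e+19 = 3.6779838e-12 m = 3.6780 pm

Calculate Compton shift:
Δλ = λ_C(1 - cos(127°)) = 3.8865 pm

Final wavelength:
λ' = λ₀ + Δλ = 3.6780 + 3.8865 = 7.5645 pm

Final frequency:
f' = c/λ' = 299792458/7.5644840e-12 = 3.9631581e+19 Hz

Frequency shift (decrease):
Δf = f₀ - f' = 8.151e+19 - 3.9631581e+19 = 4.188e+19 Hz

(Intermediate values are shown rounded; full precision is carried through to the final answer.)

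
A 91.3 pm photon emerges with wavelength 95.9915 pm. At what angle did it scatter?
159.00°

First find the wavelength shift:
Δλ = λ' - λ = 95.9915 - 91.3 = 4.6915 pm

Using Δλ = λ_C(1 - cos θ), with λ_C = h/(m_e·c) ≈ 2.42631024 pm:
cos θ = 1 - Δλ/λ_C
cos θ = 1 - 4.6915/2.42631024
cos θ = -0.933594

θ = arccos(-0.933594)
θ = 159.00°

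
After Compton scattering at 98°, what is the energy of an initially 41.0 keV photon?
37.5664 keV

First convert energy to wavelength:
λ = hc/E, with hc ≈ 1239.842 keV·pm (i.e. 1239.842 eV·nm)

For E = 41.0 keV = 41000 eV:
λ = 1239.842 keV·pm / 41.0 keV
λ = 30.2400 pm

Calculate the Compton shift:
Δλ = λ_C(1 - cos(98°)) = 2.4263 × 1.1392
Δλ = 2.7640 pm

Final wavelength:
λ' = 30.2400 + 2.7640 = 33.0040 pm

Final energy:
E' = hc/λ' = 1239.842 / 33.0040 = 37.5664 keV

(Intermediate values are shown rounded; full precision is carried through to the final answer.)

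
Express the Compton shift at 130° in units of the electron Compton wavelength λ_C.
1.6428 λ_C

The Compton shift formula is:
Δλ = λ_C(1 - cos θ)

Dividing both sides by λ_C:
Δλ/λ_C = 1 - cos θ

For θ = 130°:
Δλ/λ_C = 1 - cos(130°)
Δλ/λ_C = 1 - -0.6428
Δλ/λ_C = 1.6428

This means the shift is 1.6428 × λ_C = 3.9859 pm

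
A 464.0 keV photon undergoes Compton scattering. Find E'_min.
164.7698 keV (at θ = 180°)

The scattered photon has minimum energy when its wavelength is maximum, i.e., when the Compton shift Δλ = λ_C(1 − cos θ) is maximum. This occurs at θ = 180° (backscattering), giving Δλ_max = 2λ_C = 4.8526 pm.

Initial wavelength: λ₀ = hc/E₀ = 2.6721 pm
Maximum final wavelength: λ'_max = λ₀ + 2λ_C = 2.6721 + 4.8526 = 7.5247 pm
Minimum final energy: E'_min = hc/λ'_max = 164.7698 keV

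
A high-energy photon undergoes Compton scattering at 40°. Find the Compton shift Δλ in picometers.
0.5676 pm

Using the Compton scattering formula:
Δλ = λ_C(1 - cos θ)

where λ_C = h/(m_e·c) ≈ 2.4263 pm is the Compton wavelength of an electron.

For θ = 40°:
cos(40°) = 0.7660
1 - cos(40°) = 0.2340

Δλ = 2.4263 × 0.2340
Δλ = 0.5676 pm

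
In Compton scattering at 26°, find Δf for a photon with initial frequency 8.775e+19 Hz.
5.884e+18 Hz (decrease)

Convert frequency to wavelength (c = 299792458 m/s):
λ₀ = c/f₀ = 299792458/8.775e+19 = 3.4164383e-12 m = 3.4164 pm

Calculate Compton shift:
Δλ = λ_C(1 - cos(26°)) = 0.2456 pm

Final wavelength:
λ' = λ₀ + Δλ = 3.4164 + 0.2456 = 3.6620 pm

Final frequency:
f' = c/λ' = 299792458/3.6619953e-12 = 8.1865877e+19 Hz

Frequency shift (decrease):
Δf = f₀ - f' = 8.775e+19 - 8.1865877e+19 = 5.884e+18 Hz

(Intermediate values are shown rounded; full precision is carried through to the final answer.)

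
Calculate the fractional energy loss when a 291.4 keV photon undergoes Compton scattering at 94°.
0.3789 (or 37.89%)

Calculate initial and final photon energies:

Initial: E₀ = 291.4 keV → λ₀ = 4.2548 pm
Compton shift: Δλ = 2.5956 pm
Final wavelength: λ' = 6.8503 pm
Final energy: E' = 180.9899 keV

Fractional energy loss:
(E₀ - E')/E₀ = (291.4000 - 180.9899)/291.4000
= 110.4101/291.4000
= 0.3789
= 37.89%

(Intermediate values are shown rounded; full precision is carried through to the final answer.)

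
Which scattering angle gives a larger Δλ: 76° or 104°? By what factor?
104° produces the larger shift by a factor of 1.638

Calculate both shifts using Δλ = λ_C(1 - cos θ):

For θ₁ = 76°:
Δλ₁ = 2.4263 × (1 - cos(76°))
Δλ₁ = 2.4263 × 0.7581
Δλ₁ = 1.8393 pm

For θ₂ = 104°:
Δλ₂ = 2.4263 × (1 - cos(104°))
Δλ₂ = 2.4263 × 1.2419
Δλ₂ = 3.0133 pm

The 104° angle produces the larger shift.
Ratio: 3.0133/1.8393 = 1.638

(Intermediate values are shown rounded; full precision is carried through to the final answer.)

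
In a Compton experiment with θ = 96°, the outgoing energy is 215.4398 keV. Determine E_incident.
403.1999 keV

Convert final energy to wavelength (hc ≈ 1239.842 keV·pm):
λ' = hc/E' = 1239.842 / 215.4398 = 5.7549 pm

Calculate the Compton shift:
Δλ = λ_C(1 - cos(96°))
Δλ = 2.4263 × (1 - cos(96°))
Δλ = 2.6799 pm

Initial wavelength:
λ = λ' - Δλ = 5.7549 - 2.6799 = 3.0750 pm

Initial energy:
E = hc/λ = 1239.842 / 3.0750 = 403.1999 keV

(Intermediate values are shown rounded; full precision is carried through to the final answer.)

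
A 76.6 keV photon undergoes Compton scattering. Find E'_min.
58.9319 keV (at θ = 180°)

The scattered photon has minimum energy when its wavelength is maximum, i.e., when the Compton shift Δλ = λ_C(1 − cos θ) is maximum. This occurs at θ = 180° (backscattering), giving Δλ_max = 2λ_C = 4.8526 pm.

Initial wavelength: λ₀ = hc/E₀ = 16.1859 pm
Maximum final wavelength: λ'_max = λ₀ + 2λ_C = 16.1859 + 4.8526 = 21.0385 pm
Minimum final energy: E'_min = hc/λ'_max = 58.9319 keV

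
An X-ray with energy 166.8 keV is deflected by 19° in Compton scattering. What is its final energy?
163.8855 keV

First convert energy to wavelength:
λ = hc/E, with hc ≈ 1239.842 keV·pm (i.e. 1239.842 eV·nm)

For E = 166.8 keV = 166800 eV:
λ = 1239.842 keV·pm / 166.8 keV
λ = 7.4331 pm

Calculate the Compton shift:
Δλ = λ_C(1 - cos(19°)) = 2.4263 × 0.0545
Δλ = 0.1322 pm

Final wavelength:
λ' = 7.4331 + 0.1322 = 7.5653 pm

Final energy:
E' = hc/λ' = 1239.842 / 7.5653 = 163.8855 keV

(Intermediate values are shown rounded; full precision is carried through to the final answer.)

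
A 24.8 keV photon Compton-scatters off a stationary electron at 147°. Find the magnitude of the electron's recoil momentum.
2.4377e-23 kg·m/s

The electron is initially at rest, so by conservation of momentum:
p⃗_e = p⃗₀ − p⃗'  (incident photon momentum minus scattered photon momentum)

Photon momentum magnitudes (p = h/λ = E/c):
λ₀ = hc/E₀ = 49.9936 pm → p₀ = h/λ₀ = 1.3254e-23 kg·m/s
Δλ = λ_C(1 − cos 147°) = 4.4612 pm
λ' = 54.4548 pm → p' = h/λ' = 1.2168e-23 kg·m/s

The scattered photon makes angle θ = 147° with the incident direction, so by the law of cosines:
|p⃗_e|² = p₀² + p'² − 2p₀p'cos θ
|p⃗_e|² = (1.3254e-23)² + (1.2168e-23)² − 2·1.3254e-23·1.2168e-23·cos(147°)
|p⃗_e| = 2.4377e-23 kg·m/s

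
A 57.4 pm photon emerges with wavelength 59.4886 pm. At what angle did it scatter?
82.00°

First find the wavelength shift:
Δλ = λ' - λ = 59.4886 - 57.4 = 2.0886 pm

Using Δλ = λ_C(1 - cos θ), with λ_C = h/(m_e·c) ≈ 2.42631024 pm:
cos θ = 1 - Δλ/λ_C
cos θ = 1 - 2.0886/2.42631024
cos θ = 0.139187

θ = arccos(0.139187)
θ = 82.00°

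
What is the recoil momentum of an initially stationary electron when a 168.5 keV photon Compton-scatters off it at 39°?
5.8352e-23 kg·m/s

The electron is initially at rest, so by conservation of momentum:
p⃗_e = p⃗₀ − p⃗'  (incident photon momentum minus scattered photon momentum)

Photon momentum magnitudes (p = h/λ = E/c):
λ₀ = hc/E₀ = 7.3581 pm → p₀ = h/λ₀ = 9.0051e-23 kg·m/s
Δλ = λ_C(1 − cos 39°) = 0.5407 pm
λ' = 7.8988 pm → p' = h/λ' = 8.3887e-23 kg·m/s

The scattered photon makes angle θ = 39° with the incident direction, so by the law of cosines:
|p⃗_e|² = p₀² + p'² − 2p₀p'cos θ
|p⃗_e|² = (9.0051e-23)² + (8.3887e-23)² − 2·9.0051e-23·8.3887e-23·cos(39°)
|p⃗_e| = 5.8352e-23 kg·m/s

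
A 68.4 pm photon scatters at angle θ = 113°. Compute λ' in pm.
71.7743 pm

Using the Compton scattering formula:
λ' = λ + Δλ = λ + λ_C(1 - cos θ)

Given:
- Initial wavelength λ = 68.4 pm
- Scattering angle θ = 113°
- Compton wavelength λ_C ≈ 2.4263 pm

Calculate the shift:
Δλ = 2.4263 × (1 - cos(113°))
Δλ = 2.4263 × 1.3907
Δλ = 3.3743 pm

Final wavelength:
λ' = 68.4 + 3.3743 = 71.7743 pm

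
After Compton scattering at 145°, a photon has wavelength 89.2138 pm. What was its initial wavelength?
84.8000 pm

From λ' = λ + Δλ, we have λ = λ' - Δλ

First calculate the Compton shift:
Δλ = λ_C(1 - cos θ)
Δλ = 2.4263 × (1 - cos(145°))
Δλ = 2.4263 × 1.8192
Δλ = 4.4138 pm

Initial wavelength:
λ = λ' - Δλ
λ = 89.2138 - 4.4138
λ = 84.8000 pm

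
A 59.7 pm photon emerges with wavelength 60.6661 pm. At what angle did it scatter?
53.00°

First find the wavelength shift:
Δλ = λ' - λ = 60.6661 - 59.7 = 0.9661 pm

Using Δλ = λ_C(1 - cos θ), with λ_C = h/(m_e·c) ≈ 2.42631024 pm:
cos θ = 1 - Δλ/λ_C
cos θ = 1 - 0.9661/2.42631024
cos θ = 0.601823

θ = arccos(0.601823)
θ = 53.00°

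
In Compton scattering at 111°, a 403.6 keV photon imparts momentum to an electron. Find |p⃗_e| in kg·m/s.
2.7100e-22 kg·m/s

The electron is initially at rest, so by conservation of momentum:
p⃗_e = p⃗₀ − p⃗'  (incident photon momentum minus scattered photon momentum)

Photon momentum magnitudes (p = h/λ = E/c):
λ₀ = hc/E₀ = 3.0720 pm → p₀ = h/λ₀ = 2.1570e-22 kg·m/s
Δλ = λ_C(1 − cos 111°) = 3.2958 pm
λ' = 6.3678 pm → p' = h/λ' = 1.0406e-22 kg·m/s

The scattered photon makes angle θ = 111° with the incident direction, so by the law of cosines:
|p⃗_e|² = p₀² + p'² − 2p₀p'cos θ
|p⃗_e|² = (2.1570e-22)² + (1.0406e-22)² − 2·2.1570e-22·1.0406e-22·cos(111°)
|p⃗_e| = 2.7100e-22 kg·m/s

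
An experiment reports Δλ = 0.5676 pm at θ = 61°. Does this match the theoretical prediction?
No, inconsistent

Calculate the expected shift for θ = 61°:

Δλ_expected = λ_C(1 - cos(61°))
Δλ_expected = 2.4263 × (1 - cos(61°))
Δλ_expected = 2.4263 × 0.5152
Δλ_expected = 1.2500 pm

Given shift: 0.5676 pm
Expected shift: 1.2500 pm
Difference: 0.6824 pm

The values do not match. The given shift corresponds to θ ≈ 40.0°, not 61°.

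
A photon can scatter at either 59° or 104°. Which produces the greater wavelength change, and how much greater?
104° produces the larger shift by a factor of 2.561

Calculate both shifts using Δλ = λ_C(1 - cos θ):

For θ₁ = 59°:
Δλ₁ = 2.4263 × (1 - cos(59°))
Δλ₁ = 2.4263 × 0.4850
Δλ₁ = 1.1767 pm

For θ₂ = 104°:
Δλ₂ = 2.4263 × (1 - cos(104°))
Δλ₂ = 2.4263 × 1.2419
Δλ₂ = 3.0133 pm

The 104° angle produces the larger shift.
Ratio: 3.0133/1.1767 = 2.561

(Intermediate values are shown rounded; full precision is carried through to the final answer.)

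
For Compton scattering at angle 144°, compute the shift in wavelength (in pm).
4.3892 pm

Using the Compton scattering formula:
Δλ = λ_C(1 - cos θ)

where λ_C = h/(m_e·c) ≈ 2.4263 pm is the Compton wavelength of an electron.

For θ = 144°:
cos(144°) = -0.8090
1 - cos(144°) = 1.8090

Δλ = 2.4263 × 1.8090
Δλ = 4.3892 pm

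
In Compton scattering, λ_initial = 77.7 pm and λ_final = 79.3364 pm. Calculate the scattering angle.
71.00°

First find the wavelength shift:
Δλ = λ' - λ = 79.3364 - 77.7 = 1.6364 pm

Using Δλ = λ_C(1 - cos θ), with λ_C = h/(m_e·c) ≈ 2.42631024 pm:
cos θ = 1 - Δλ/λ_C
cos θ = 1 - 1.6364/2.42631024
cos θ = 0.325560

θ = arccos(0.325560)
θ = 71.00°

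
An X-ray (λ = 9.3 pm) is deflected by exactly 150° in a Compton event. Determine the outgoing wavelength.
13.8276 pm

Using the Compton formula: λ' = λ + λ_C(1 − cos θ)

For θ = 150°, cos θ = -√3/2 (exact) ≈ -0.8660, so:
1 − cos 150° = 1 − (-√3/2) ≈ 1.8660

Δλ = λ_C × 1.8660 = 2.4263 × 1.8660 = 4.5276 pm

λ' = 9.3 + 4.5276 = 13.8276 pm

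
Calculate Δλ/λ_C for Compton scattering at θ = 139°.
1.7547 λ_C

The Compton shift formula is:
Δλ = λ_C(1 - cos θ)

Dividing both sides by λ_C:
Δλ/λ_C = 1 - cos θ

For θ = 139°:
Δλ/λ_C = 1 - cos(139°)
Δλ/λ_C = 1 - -0.7547
Δλ/λ_C = 1.7547

This means the shift is 1.7547 × λ_C = 4.2575 pm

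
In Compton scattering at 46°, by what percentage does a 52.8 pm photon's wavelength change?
1.4031%

Calculate the Compton shift:
Δλ = λ_C(1 - cos(46°))
Δλ = 2.4263 × (1 - cos(46°))
Δλ = 2.4263 × 0.3053
Δλ = 0.7409 pm

Percentage change:
(Δλ/λ₀) × 100 = (0.7409/52.8) × 100
= 1.4031%

(Intermediate values are shown rounded; full precision is carried through to the final answer.)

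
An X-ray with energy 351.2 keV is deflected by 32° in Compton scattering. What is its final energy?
317.9910 keV

First convert energy to wavelength:
λ = hc/E, with hc ≈ 1239.842 keV·pm (i.e. 1239.842 eV·nm)

For E = 351.2 keV = 351200 eV:
λ = 1239.842 keV·pm / 351.2 keV
λ = 3.5303 pm

Calculate the Compton shift:
Δλ = λ_C(1 - cos(32°)) = 2.4263 × 0.1520
Δλ = 0.3687 pm

Final wavelength:
λ' = 3.5303 + 0.3687 = 3.8990 pm

Final energy:
E' = hc/λ' = 1239.842 / 3.8990 = 317.9910 keV

(Intermediate values are shown rounded; full precision is carried through to the final answer.)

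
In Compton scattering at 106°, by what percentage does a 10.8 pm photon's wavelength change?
28.6583%

Calculate the Compton shift:
Δλ = λ_C(1 - cos(106°))
Δλ = 2.4263 × (1 - cos(106°))
Δλ = 2.4263 × 1.2756
Δλ = 3.0951 pm

Percentage change:
(Δλ/λ₀) × 100 = (3.0951/10.8) × 100
= 28.6583%

(Intermediate values are shown rounded; full precision is carried through to the final answer.)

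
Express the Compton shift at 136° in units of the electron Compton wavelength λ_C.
1.7193 λ_C

The Compton shift formula is:
Δλ = λ_C(1 - cos θ)

Dividing both sides by λ_C:
Δλ/λ_C = 1 - cos θ

For θ = 136°:
Δλ/λ_C = 1 - cos(136°)
Δλ/λ_C = 1 - -0.7193
Δλ/λ_C = 1.7193

This means the shift is 1.7193 × λ_C = 4.1717 pm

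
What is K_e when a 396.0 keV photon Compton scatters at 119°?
211.8702 keV

By energy conservation: K_e = E_initial - E_final

First find the scattered photon energy:
Initial wavelength: λ = hc/E = 3.1309 pm
Compton shift: Δλ = λ_C(1 - cos(119°)) = 3.6026 pm
Final wavelength: λ' = 3.1309 + 3.6026 = 6.7335 pm
Final photon energy: E' = hc/λ' = 184.1298 keV

Electron kinetic energy:
K_e = E - E' = 396.0000 - 184.1298 = 211.8702 keV

(Intermediate values are shown rounded; full precision is carried through to the final answer.)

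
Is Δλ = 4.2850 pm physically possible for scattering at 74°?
No, inconsistent

Calculate the expected shift for θ = 74°:

Δλ_expected = λ_C(1 - cos(74°))
Δλ_expected = 2.4263 × (1 - cos(74°))
Δλ_expected = 2.4263 × 0.7244
Δλ_expected = 1.7575 pm

Given shift: 4.2850 pm
Expected shift: 1.7575 pm
Difference: 2.5274 pm

The values do not match. The given shift corresponds to θ ≈ 140.0°, not 74°.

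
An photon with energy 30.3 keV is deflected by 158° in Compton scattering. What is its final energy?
27.1926 keV

First convert energy to wavelength:
λ = hc/E, with hc ≈ 1239.842 keV·pm (i.e. 1239.842 eV·nm)

For E = 30.3 keV = 30300 eV:
λ = 1239.842 keV·pm / 30.3 keV
λ = 40.9189 pm

Calculate the Compton shift:
Δλ = λ_C(1 - cos(158°)) = 2.4263 × 1.9272
Δλ = 4.6759 pm

Final wavelength:
λ' = 40.9189 + 4.6759 = 45.5948 pm

Final energy:
E' = hc/λ' = 1239.842 / 45.5948 = 27.1926 keV

(Intermediate values are shown rounded; full precision is carried through to the final answer.)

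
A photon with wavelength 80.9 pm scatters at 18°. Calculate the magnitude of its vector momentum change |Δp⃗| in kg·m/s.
2.5607e-24 kg·m/s

Photon momentum magnitude is p = h/λ.

Initial momentum:
p₀ = h/λ = 6.6261e-34/8.0900e-11 = 8.1904e-24 kg·m/s

After scattering:
λ' = λ + Δλ = 80.9 + 0.1188 = 81.0188 pm
p' = h/λ' = 6.6261e-34/8.1019e-11 = 8.1784e-24 kg·m/s

Momentum is a vector; the scattered photon's direction makes angle θ = 18° with the incident direction. The magnitude of the vector change Δp⃗ = p⃗₀ − p⃗' is found from the law of cosines:
|Δp⃗|² = p₀² + p'² − 2p₀p'cos θ
|Δp⃗|² = (8.1904e-24)² + (8.1784e-24)² − 2·8.1904e-24·8.1784e-24·cos(18°)
|Δp⃗| = 2.5607e-24 kg·m/s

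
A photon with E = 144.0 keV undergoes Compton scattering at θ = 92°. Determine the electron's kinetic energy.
32.5135 keV

By energy conservation: K_e = E_initial - E_final

First find the scattered photon energy:
Initial wavelength: λ = hc/E = 8.6100 pm
Compton shift: Δλ = λ_C(1 - cos(92°)) = 2.5110 pm
Final wavelength: λ' = 8.6100 + 2.5110 = 11.1210 pm
Final photon energy: E' = hc/λ' = 111.4865 keV

Electron kinetic energy:
K_e = E - E' = 144.0000 - 111.4865 = 32.5135 keV

(Intermediate values are shown rounded; full precision is carried through to the final answer.)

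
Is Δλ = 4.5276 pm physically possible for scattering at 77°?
No, inconsistent

Calculate the expected shift for θ = 77°:

Δλ_expected = λ_C(1 - cos(77°))
Δλ_expected = 2.4263 × (1 - cos(77°))
Δλ_expected = 2.4263 × 0.7750
Δλ_expected = 1.8805 pm

Given shift: 4.5276 pm
Expected shift: 1.8805 pm
Difference: 2.6470 pm

The values do not match. The given shift corresponds to θ ≈ 150.0°, not 77°.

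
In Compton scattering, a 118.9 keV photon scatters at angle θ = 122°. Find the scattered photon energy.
87.6854 keV

First convert energy to wavelength:
λ = hc/E, with hc ≈ 1239.842 keV·pm (i.e. 1239.842 eV·nm)

For E = 118.9 keV = 118900 eV:
λ = 1239.842 keV·pm / 118.9 keV
λ = 10.4276 pm

Calculate the Compton shift:
Δλ = λ_C(1 - cos(122°)) = 2.4263 × 1.5299
Δλ = 3.7121 pm

Final wavelength:
λ' = 10.4276 + 3.7121 = 14.1397 pm

Final energy:
E' = hc/λ' = 1239.842 / 14.1397 = 87.6854 keV

(Intermediate values are shown rounded; full precision is carried through to the final answer.)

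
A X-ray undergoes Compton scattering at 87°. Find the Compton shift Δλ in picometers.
2.2993 pm

Using the Compton scattering formula:
Δλ = λ_C(1 - cos θ)

where λ_C = h/(m_e·c) ≈ 2.4263 pm is the Compton wavelength of an electron.

For θ = 87°:
cos(87°) = 0.0523
1 - cos(87°) = 0.9477

Δλ = 2.4263 × 0.9477
Δλ = 2.2993 pm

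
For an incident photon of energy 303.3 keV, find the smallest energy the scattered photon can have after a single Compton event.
138.6776 keV (at θ = 180°)

The scattered photon has minimum energy when its wavelength is maximum, i.e., when the Compton shift Δλ = λ_C(1 − cos θ) is maximum. This occurs at θ = 180° (backscattering), giving Δλ_max = 2λ_C = 4.8526 pm.

Initial wavelength: λ₀ = hc/E₀ = 4.0878 pm
Maximum final wavelength: λ'_max = λ₀ + 2λ_C = 4.0878 + 4.8526 = 8.9405 pm
Minimum final energy: E'_min = hc/λ'_max = 138.6776 keV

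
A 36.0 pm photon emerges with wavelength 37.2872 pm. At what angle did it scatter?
62.00°

First find the wavelength shift:
Δλ = λ' - λ = 37.2872 - 36.0 = 1.2872 pm

Using Δλ = λ_C(1 - cos θ), with λ_C = h/(m_e·c) ≈ 2.42631024 pm:
cos θ = 1 - Δλ/λ_C
cos θ = 1 - 1.2872/2.42631024
cos θ = 0.469483

θ = arccos(0.469483)
θ = 62.00°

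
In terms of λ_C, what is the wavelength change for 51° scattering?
0.3707 λ_C

The Compton shift formula is:
Δλ = λ_C(1 - cos θ)

Dividing both sides by λ_C:
Δλ/λ_C = 1 - cos θ

For θ = 51°:
Δλ/λ_C = 1 - cos(51°)
Δλ/λ_C = 1 - 0.6293
Δλ/λ_C = 0.3707

This means the shift is 0.3707 × λ_C = 0.8994 pm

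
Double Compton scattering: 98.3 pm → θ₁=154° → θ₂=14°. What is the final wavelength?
102.9791 pm

Apply Compton shift twice:

First scattering at θ₁ = 154°:
Δλ₁ = λ_C(1 - cos(154°))
Δλ₁ = 2.4263 × 1.8988
Δλ₁ = 4.6071 pm

After first scattering:
λ₁ = 98.3 + 4.6071 = 102.9071 pm

Second scattering at θ₂ = 14°:
Δλ₂ = λ_C(1 - cos(14°))
Δλ₂ = 2.4263 × 0.0297
Δλ₂ = 0.0721 pm

Final wavelength:
λ₂ = 102.9071 + 0.0721 = 102.9791 pm

Total shift: Δλ_total = 4.6071 + 0.0721 = 4.6791 pm

(Intermediate values are shown rounded; full precision is carried through to the final answer.)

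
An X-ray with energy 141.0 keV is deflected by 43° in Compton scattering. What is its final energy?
131.2693 keV

First convert energy to wavelength:
λ = hc/E, with hc ≈ 1239.842 keV·pm (i.e. 1239.842 eV·nm)

For E = 141.0 keV = 141000 eV:
λ = 1239.842 keV·pm / 141.0 keV
λ = 8.7932 pm

Calculate the Compton shift:
Δλ = λ_C(1 - cos(43°)) = 2.4263 × 0.2686
Δλ = 0.6518 pm

Final wavelength:
λ' = 8.7932 + 0.6518 = 9.4450 pm

Final energy:
E' = hc/λ' = 1239.842 / 9.4450 = 131.2693 keV

(Intermediate values are shown rounded; full precision is carried through to the final answer.)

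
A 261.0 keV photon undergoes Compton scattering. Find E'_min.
129.1102 keV (at θ = 180°)

The scattered photon has minimum energy when its wavelength is maximum, i.e., when the Compton shift Δλ = λ_C(1 − cos θ) is maximum. This occurs at θ = 180° (backscattering), giving Δλ_max = 2λ_C = 4.8526 pm.

Initial wavelength: λ₀ = hc/E₀ = 4.7504 pm
Maximum final wavelength: λ'_max = λ₀ + 2λ_C = 4.7504 + 4.8526 = 9.6030 pm
Minimum final energy: E'_min = hc/λ'_max = 129.1102 keV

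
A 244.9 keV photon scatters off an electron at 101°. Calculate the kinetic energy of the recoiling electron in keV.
88.9826 keV

By energy conservation: K_e = E_initial - E_final

First find the scattered photon energy:
Initial wavelength: λ = hc/E = 5.0626 pm
Compton shift: Δλ = λ_C(1 - cos(101°)) = 2.8893 pm
Final wavelength: λ' = 5.0626 + 2.8893 = 7.9519 pm
Final photon energy: E' = hc/λ' = 155.9174 keV

Electron kinetic energy:
K_e = E - E' = 244.9000 - 155.9174 = 88.9826 keV

(Intermediate values are shown rounded; full precision is carried through to the final answer.)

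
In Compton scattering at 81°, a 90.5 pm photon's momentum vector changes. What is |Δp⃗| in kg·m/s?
9.4057e-24 kg·m/s

Photon momentum magnitude is p = h/λ.

Initial momentum:
p₀ = h/λ = 6.6261e-34/9.0500e-11 = 7.3216e-24 kg·m/s

After scattering:
λ' = λ + Δλ = 90.5 + 2.0468 = 92.5468 pm
p' = h/λ' = 6.6261e-34/9.2547e-11 = 7.1597e-24 kg·m/s

Momentum is a vector; the scattered photon's direction makes angle θ = 81° with the incident direction. The magnitude of the vector change Δp⃗ = p⃗₀ − p⃗' is found from the law of cosines:
|Δp⃗|² = p₀² + p'² − 2p₀p'cos θ
|Δp⃗|² = (7.3216e-24)² + (7.1597e-24)² − 2·7.3216e-24·7.1597e-24·cos(81°)
|Δp⃗| = 9.4057e-24 kg·m/s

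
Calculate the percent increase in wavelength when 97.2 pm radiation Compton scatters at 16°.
0.0967%

Calculate the Compton shift:
Δλ = λ_C(1 - cos(16°))
Δλ = 2.4263 × (1 - cos(16°))
Δλ = 2.4263 × 0.0387
Δλ = 0.0940 pm

Percentage change:
(Δλ/λ₀) × 100 = (0.0940/97.2) × 100
= 0.0967%

(Intermediate values are shown rounded; full precision is carried through to the final answer.)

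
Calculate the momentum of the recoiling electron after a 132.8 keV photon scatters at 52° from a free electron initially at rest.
5.9681e-23 kg·m/s

The electron is initially at rest, so by conservation of momentum:
p⃗_e = p⃗₀ − p⃗'  (incident photon momentum minus scattered photon momentum)

Photon momentum magnitudes (p = h/λ = E/c):
λ₀ = hc/E₀ = 9.3362 pm → p₀ = h/λ₀ = 7.0972e-23 kg·m/s
Δλ = λ_C(1 − cos 52°) = 0.9325 pm
λ' = 10.2687 pm → p' = h/λ' = 6.4527e-23 kg·m/s

The scattered photon makes angle θ = 52° with the incident direction, so by the law of cosines:
|p⃗_e|² = p₀² + p'² − 2p₀p'cos θ
|p⃗_e|² = (7.0972e-23)² + (6.4527e-23)² − 2·7.0972e-23·6.4527e-23·cos(52°)
|p⃗_e| = 5.9681e-23 kg·m/s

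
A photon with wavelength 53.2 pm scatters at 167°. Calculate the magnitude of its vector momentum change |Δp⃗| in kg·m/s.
2.3728e-23 kg·m/s

Photon momentum magnitude is p = h/λ.

Initial momentum:
p₀ = h/λ = 6.6261e-34/5.3200e-11 = 1.2455e-23 kg·m/s

After scattering:
λ' = λ + Δλ = 53.2 + 4.7904 = 57.9904 pm
p' = h/λ' = 6.6261e-34/5.7990e-11 = 1.1426e-23 kg·m/s

Momentum is a vector; the scattered photon's direction makes angle θ = 167° with the incident direction. The magnitude of the vector change Δp⃗ = p⃗₀ − p⃗' is found from the law of cosines:
|Δp⃗|² = p₀² + p'² − 2p₀p'cos θ
|Δp⃗|² = (1.2455e-23)² + (1.1426e-23)² − 2·1.2455e-23·1.1426e-23·cos(167°)
|Δp⃗| = 2.3728e-23 kg·m/s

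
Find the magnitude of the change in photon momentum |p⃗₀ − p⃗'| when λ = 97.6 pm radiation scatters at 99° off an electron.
1.0181e-23 kg·m/s

Photon momentum magnitude is p = h/λ.

Initial momentum:
p₀ = h/λ = 6.6261e-34/9.7600e-11 = 6.7890e-24 kg·m/s

After scattering:
λ' = λ + Δλ = 97.6 + 2.8059 = 100.4059 pm
p' = h/λ' = 6.6261e-34/1.0041e-10 = 6.5993e-24 kg·m/s

Momentum is a vector; the scattered photon's direction makes angle θ = 99° with the incident direction. The magnitude of the vector change Δp⃗ = p⃗₀ − p⃗' is found from the law of cosines:
|Δp⃗|² = p₀² + p'² − 2p₀p'cos θ
|Δp⃗|² = (6.7890e-24)² + (6.5993e-24)² − 2·6.7890e-24·6.5993e-24·cos(99°)
|Δp⃗| = 1.0181e-23 kg·m/s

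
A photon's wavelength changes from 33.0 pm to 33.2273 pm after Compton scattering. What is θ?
25.00°

First find the wavelength shift:
Δλ = λ' - λ = 33.2273 - 33.0 = 0.2273 pm

Using Δλ = λ_C(1 - cos θ), with λ_C = h/(m_e·c) ≈ 2.42631024 pm:
cos θ = 1 - Δλ/λ_C
cos θ = 1 - 0.2273/2.42631024
cos θ = 0.906319

θ = arccos(0.906319)
θ = 25.00°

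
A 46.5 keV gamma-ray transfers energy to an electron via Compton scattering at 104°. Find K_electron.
4.7215 keV

By energy conservation: K_e = E_initial - E_final

First find the scattered photon energy:
Initial wavelength: λ = hc/E = 26.6633 pm
Compton shift: Δλ = λ_C(1 - cos(104°)) = 3.0133 pm
Final wavelength: λ' = 26.6633 + 3.0133 = 29.6766 pm
Final photon energy: E' = hc/λ' = 41.7785 keV

Electron kinetic energy:
K_e = E - E' = 46.5000 - 41.7785 = 4.7215 keV

(Intermediate values are shown rounded; full precision is carried through to the final answer.)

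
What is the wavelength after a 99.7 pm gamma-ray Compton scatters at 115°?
103.1517 pm

Using the Compton scattering formula:
λ' = λ + Δλ = λ + λ_C(1 - cos θ)

Given:
- Initial wavelength λ = 99.7 pm
- Scattering angle θ = 115°
- Compton wavelength λ_C ≈ 2.4263 pm

Calculate the shift:
Δλ = 2.4263 × (1 - cos(115°))
Δλ = 2.4263 × 1.4226
Δλ = 3.4517 pm

Final wavelength:
λ' = 99.7 + 3.4517 = 103.1517 pm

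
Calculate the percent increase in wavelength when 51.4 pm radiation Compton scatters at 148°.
8.7236%

Calculate the Compton shift:
Δλ = λ_C(1 - cos(148°))
Δλ = 2.4263 × (1 - cos(148°))
Δλ = 2.4263 × 1.8480
Δλ = 4.4839 pm

Percentage change:
(Δλ/λ₀) × 100 = (4.4839/51.4) × 100
= 8.7236%

(Intermediate values are shown rounded; full precision is carried through to the final answer.)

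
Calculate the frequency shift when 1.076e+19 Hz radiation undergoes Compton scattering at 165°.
1.573e+18 Hz (decrease)

Convert frequency to wavelength (c = 299792458 m/s):
λ₀ = c/f₀ = 299792458/1.076e+19 = 2.7861753e-11 m = 27.8618 pm

Calculate Compton shift:
Δλ = λ_C(1 - cos(165°)) = 4.7699 pm

Final wavelength:
λ' = λ₀ + Δλ = 27.8618 + 4.7699 = 32.6317 pm

Final frequency:
f' = c/λ' = 299792458/3.2631699e-11 = 9.1871546e+18 Hz

Frequency shift (decrease):
Δf = f₀ - f' = 1.076e+19 - 9.1871546e+18 = 1.573e+18 Hz

(Intermediate values are shown rounded; full precision is carried through to the final answer.)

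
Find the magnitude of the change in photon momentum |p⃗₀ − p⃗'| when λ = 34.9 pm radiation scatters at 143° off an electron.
3.4015e-23 kg·m/s

Photon momentum magnitude is p = h/λ.

Initial momentum:
p₀ = h/λ = 6.6261e-34/3.4900e-11 = 1.8986e-23 kg·m/s

After scattering:
λ' = λ + Δλ = 34.9 + 4.3640 = 39.2640 pm
p' = h/λ' = 6.6261e-34/3.9264e-11 = 1.6876e-23 kg·m/s

Momentum is a vector; the scattered photon's direction makes angle θ = 143° with the incident direction. The magnitude of the vector change Δp⃗ = p⃗₀ − p⃗' is found from the law of cosines:
|Δp⃗|² = p₀² + p'² − 2p₀p'cos θ
|Δp⃗|² = (1.8986e-23)² + (1.6876e-23)² − 2·1.8986e-23·1.6876e-23·cos(143°)
|Δp⃗| = 3.4015e-23 kg·m/s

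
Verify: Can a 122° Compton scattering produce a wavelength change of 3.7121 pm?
Yes, consistent

Calculate the expected shift for θ = 122°:

Δλ_expected = λ_C(1 - cos(122°))
Δλ_expected = 2.4263 × (1 - cos(122°))
Δλ_expected = 2.4263 × 1.5299
Δλ_expected = 3.7121 pm

Given shift: 3.7121 pm
Expected shift: 3.7121 pm
Difference: 0.0000 pm

The values match. This is consistent with Compton scattering at the stated angle.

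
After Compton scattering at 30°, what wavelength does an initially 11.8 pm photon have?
12.1251 pm

Using the Compton formula: λ' = λ + λ_C(1 − cos θ)

For θ = 30°, cos θ = √3/2 (exact) ≈ 0.8660, so:
1 − cos 30° = 1 − (√3/2) ≈ 0.1340

Δλ = λ_C × 0.1340 = 2.4263 × 0.1340 = 0.3251 pm

λ' = 11.8 + 0.3251 = 12.1251 pm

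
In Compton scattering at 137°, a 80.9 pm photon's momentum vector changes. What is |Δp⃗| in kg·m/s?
1.4866e-23 kg·m/s

Photon momentum magnitude is p = h/λ.

Initial momentum:
p₀ = h/λ = 6.6261e-34/8.0900e-11 = 8.1904e-24 kg·m/s

After scattering:
λ' = λ + Δλ = 80.9 + 4.2008 = 85.1008 pm
p' = h/λ' = 6.6261e-34/8.5101e-11 = 7.7861e-24 kg·m/s

Momentum is a vector; the scattered photon's direction makes angle θ = 137° with the incident direction. The magnitude of the vector change Δp⃗ = p⃗₀ − p⃗' is found from the law of cosines:
|Δp⃗|² = p₀² + p'² − 2p₀p'cos θ
|Δp⃗|² = (8.1904e-24)² + (7.7861e-24)² − 2·8.1904e-24·7.7861e-24·cos(137°)
|Δp⃗| = 1.4866e-23 kg·m/s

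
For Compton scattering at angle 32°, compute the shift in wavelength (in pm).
0.3687 pm

Using the Compton scattering formula:
Δλ = λ_C(1 - cos θ)

where λ_C = h/(m_e·c) ≈ 2.4263 pm is the Compton wavelength of an electron.

For θ = 32°:
cos(32°) = 0.8480
1 - cos(32°) = 0.1520

Δλ = 2.4263 × 0.1520
Δλ = 0.3687 pm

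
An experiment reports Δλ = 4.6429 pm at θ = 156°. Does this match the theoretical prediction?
Yes, consistent

Calculate the expected shift for θ = 156°:

Δλ_expected = λ_C(1 - cos(156°))
Δλ_expected = 2.4263 × (1 - cos(156°))
Δλ_expected = 2.4263 × 1.9135
Δλ_expected = 4.6429 pm

Given shift: 4.6429 pm
Expected shift: 4.6429 pm
Difference: 0.0000 pm

The values match. This is consistent with Compton scattering at the stated angle.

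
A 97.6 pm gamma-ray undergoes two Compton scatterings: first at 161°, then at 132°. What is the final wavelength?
106.3703 pm

Apply Compton shift twice:

First scattering at θ₁ = 161°:
Δλ₁ = λ_C(1 - cos(161°))
Δλ₁ = 2.4263 × 1.9455
Δλ₁ = 4.7204 pm

After first scattering:
λ₁ = 97.6 + 4.7204 = 102.3204 pm

Second scattering at θ₂ = 132°:
Δλ₂ = λ_C(1 - cos(132°))
Δλ₂ = 2.4263 × 1.6691
Δλ₂ = 4.0498 pm

Final wavelength:
λ₂ = 102.3204 + 4.0498 = 106.3703 pm

Total shift: Δλ_total = 4.7204 + 4.0498 = 8.7703 pm

(Intermediate values are shown rounded; full precision is carried through to the final answer.)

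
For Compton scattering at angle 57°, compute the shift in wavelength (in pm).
1.1048 pm

Using the Compton scattering formula:
Δλ = λ_C(1 - cos θ)

where λ_C = h/(m_e·c) ≈ 2.4263 pm is the Compton wavelength of an electron.

For θ = 57°:
cos(57°) = 0.5446
1 - cos(57°) = 0.4554

Δλ = 2.4263 × 0.4554
Δλ = 1.1048 pm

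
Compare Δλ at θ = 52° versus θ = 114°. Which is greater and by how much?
114° produces the larger shift by a factor of 3.660

Calculate both shifts using Δλ = λ_C(1 - cos θ):

For θ₁ = 52°:
Δλ₁ = 2.4263 × (1 - cos(52°))
Δλ₁ = 2.4263 × 0.3843
Δλ₁ = 0.9325 pm

For θ₂ = 114°:
Δλ₂ = 2.4263 × (1 - cos(114°))
Δλ₂ = 2.4263 × 1.4067
Δλ₂ = 3.4132 pm

The 114° angle produces the larger shift.
Ratio: 3.4132/0.9325 = 3.660

(Intermediate values are shown rounded; full precision is carried through to the final answer.)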